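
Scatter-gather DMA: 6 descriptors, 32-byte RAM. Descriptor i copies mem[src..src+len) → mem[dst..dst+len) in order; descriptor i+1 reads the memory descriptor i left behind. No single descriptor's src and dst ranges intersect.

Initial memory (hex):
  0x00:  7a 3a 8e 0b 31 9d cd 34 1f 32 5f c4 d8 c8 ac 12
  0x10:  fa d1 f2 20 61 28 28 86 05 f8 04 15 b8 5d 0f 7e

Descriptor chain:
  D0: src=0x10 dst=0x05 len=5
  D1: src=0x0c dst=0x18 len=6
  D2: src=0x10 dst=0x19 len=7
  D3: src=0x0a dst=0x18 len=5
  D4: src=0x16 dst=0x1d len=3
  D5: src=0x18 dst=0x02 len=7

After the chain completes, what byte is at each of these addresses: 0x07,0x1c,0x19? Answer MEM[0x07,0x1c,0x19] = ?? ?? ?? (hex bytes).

MEM[0x07,0x1c,0x19] = 28 ac c4

D0: mem[0x05..0x09] <- [fa d1 f2 20 61]
D1: mem[0x18..0x1d] <- [d8 c8 ac 12 fa d1]
D2: mem[0x19..0x1f] <- [fa d1 f2 20 61 28 28]
D3: mem[0x18..0x1c] <- [5f c4 d8 c8 ac]
D4: mem[0x1d..0x1f] <- [28 86 5f]
D5: mem[0x02..0x08] <- [5f c4 d8 c8 ac 28 86]
query mem[0x07]=0x28, mem[0x1c]=0xac, mem[0x19]=0xc4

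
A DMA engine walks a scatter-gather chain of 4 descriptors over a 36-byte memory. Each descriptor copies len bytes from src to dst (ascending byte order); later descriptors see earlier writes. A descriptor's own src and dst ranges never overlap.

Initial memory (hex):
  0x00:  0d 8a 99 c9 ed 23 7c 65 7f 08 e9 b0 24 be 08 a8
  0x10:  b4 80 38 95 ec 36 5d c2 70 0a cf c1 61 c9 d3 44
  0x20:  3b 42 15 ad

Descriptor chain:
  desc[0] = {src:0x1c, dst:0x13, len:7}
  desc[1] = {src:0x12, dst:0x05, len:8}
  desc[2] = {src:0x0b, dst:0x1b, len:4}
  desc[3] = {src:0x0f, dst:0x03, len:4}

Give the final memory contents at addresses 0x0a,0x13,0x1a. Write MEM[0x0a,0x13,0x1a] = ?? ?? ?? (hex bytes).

  after D0: wrote 7B at 0x13 = 61c9d3443b4215
  after D1: wrote 8B at 0x05 = 3861c9d3443b4215
  after D2: wrote 4B at 0x1b = 4215be08
  after D3: wrote 4B at 0x03 = a8b48038
query mem[0x0a]=0x3b, mem[0x13]=0x61, mem[0x1a]=0xcf

MEM[0x0a,0x13,0x1a] = 3b 61 cf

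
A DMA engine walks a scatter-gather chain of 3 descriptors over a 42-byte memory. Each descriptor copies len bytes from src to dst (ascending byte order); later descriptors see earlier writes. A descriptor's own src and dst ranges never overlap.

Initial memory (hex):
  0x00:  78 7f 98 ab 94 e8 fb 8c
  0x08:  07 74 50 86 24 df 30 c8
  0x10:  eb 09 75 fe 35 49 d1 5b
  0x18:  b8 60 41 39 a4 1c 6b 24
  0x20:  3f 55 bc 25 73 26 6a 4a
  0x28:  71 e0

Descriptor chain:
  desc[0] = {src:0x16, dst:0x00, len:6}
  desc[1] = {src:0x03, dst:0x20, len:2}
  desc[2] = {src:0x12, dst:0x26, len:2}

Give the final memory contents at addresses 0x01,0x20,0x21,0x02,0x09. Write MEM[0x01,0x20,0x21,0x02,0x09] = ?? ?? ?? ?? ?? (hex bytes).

D0: mem[0x00..0x05] <- [d1 5b b8 60 41 39]
D1: mem[0x20..0x21] <- [60 41]
D2: mem[0x26..0x27] <- [75 fe]
query mem[0x01]=0x5b, mem[0x20]=0x60, mem[0x21]=0x41, mem[0x02]=0xb8, mem[0x09]=0x74

MEM[0x01,0x20,0x21,0x02,0x09] = 5b 60 41 b8 74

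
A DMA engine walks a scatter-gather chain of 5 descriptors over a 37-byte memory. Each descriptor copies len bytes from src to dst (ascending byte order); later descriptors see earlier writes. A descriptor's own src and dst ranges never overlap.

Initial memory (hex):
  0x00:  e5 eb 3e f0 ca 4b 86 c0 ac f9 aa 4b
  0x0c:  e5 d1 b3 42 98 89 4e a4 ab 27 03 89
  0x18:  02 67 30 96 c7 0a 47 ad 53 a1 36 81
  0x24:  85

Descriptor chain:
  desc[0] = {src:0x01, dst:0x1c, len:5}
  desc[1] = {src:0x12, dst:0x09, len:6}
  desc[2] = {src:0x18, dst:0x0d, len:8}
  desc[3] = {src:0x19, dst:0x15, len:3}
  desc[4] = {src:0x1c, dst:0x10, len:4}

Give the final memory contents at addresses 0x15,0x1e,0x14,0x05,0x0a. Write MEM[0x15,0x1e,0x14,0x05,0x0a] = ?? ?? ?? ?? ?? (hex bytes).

#0 dst[0x1c+5] := {0xeb,0x3e,0xf0,0xca,0x4b}
#1 dst[0x09+6] := {0x4e,0xa4,0xab,0x27,0x03,0x89}
#2 dst[0x0d+8] := {0x02,0x67,0x30,0x96,0xeb,0x3e,0xf0,0xca}
#3 dst[0x15+3] := {0x67,0x30,0x96}
#4 dst[0x10+4] := {0xeb,0x3e,0xf0,0xca}
query mem[0x15]=0x67, mem[0x1e]=0xf0, mem[0x14]=0xca, mem[0x05]=0x4b, mem[0x0a]=0xa4

MEM[0x15,0x1e,0x14,0x05,0x0a] = 67 f0 ca 4b a4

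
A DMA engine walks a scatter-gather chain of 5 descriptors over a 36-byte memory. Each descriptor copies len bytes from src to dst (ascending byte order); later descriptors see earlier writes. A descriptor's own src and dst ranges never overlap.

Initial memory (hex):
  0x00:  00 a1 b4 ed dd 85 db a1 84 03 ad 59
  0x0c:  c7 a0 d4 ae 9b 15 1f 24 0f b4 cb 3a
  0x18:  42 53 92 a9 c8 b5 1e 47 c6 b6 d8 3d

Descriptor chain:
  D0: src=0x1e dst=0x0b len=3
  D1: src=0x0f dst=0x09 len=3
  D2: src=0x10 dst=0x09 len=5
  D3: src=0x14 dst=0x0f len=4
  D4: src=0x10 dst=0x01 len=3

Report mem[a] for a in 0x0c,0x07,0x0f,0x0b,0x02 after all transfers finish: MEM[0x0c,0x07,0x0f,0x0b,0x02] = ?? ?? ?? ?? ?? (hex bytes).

[0] 0x1e->0x0b len=3 : 1e 47 c6
[1] 0x0f->0x09 len=3 : ae 9b 15
[2] 0x10->0x09 len=5 : 9b 15 1f 24 0f
[3] 0x14->0x0f len=4 : 0f b4 cb 3a
[4] 0x10->0x01 len=3 : b4 cb 3a
query mem[0x0c]=0x24, mem[0x07]=0xa1, mem[0x0f]=0x0f, mem[0x0b]=0x1f, mem[0x02]=0xcb

MEM[0x0c,0x07,0x0f,0x0b,0x02] = 24 a1 0f 1f cb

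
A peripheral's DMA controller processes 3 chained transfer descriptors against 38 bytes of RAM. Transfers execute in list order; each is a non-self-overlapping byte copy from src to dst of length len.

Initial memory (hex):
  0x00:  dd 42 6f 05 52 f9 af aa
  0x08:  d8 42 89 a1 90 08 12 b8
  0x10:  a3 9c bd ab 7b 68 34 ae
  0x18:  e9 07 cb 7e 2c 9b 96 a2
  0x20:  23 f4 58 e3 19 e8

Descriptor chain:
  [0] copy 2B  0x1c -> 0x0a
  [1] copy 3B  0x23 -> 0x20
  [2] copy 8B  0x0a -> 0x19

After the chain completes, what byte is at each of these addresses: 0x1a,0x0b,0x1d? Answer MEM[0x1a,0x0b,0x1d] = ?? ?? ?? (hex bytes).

  after D0: wrote 2B at 0x0a = 2c9b
  after D1: wrote 3B at 0x20 = e319e8
  after D2: wrote 8B at 0x19 = 2c9b900812b8a39c
query mem[0x1a]=0x9b, mem[0x0b]=0x9b, mem[0x1d]=0x12

MEM[0x1a,0x0b,0x1d] = 9b 9b 12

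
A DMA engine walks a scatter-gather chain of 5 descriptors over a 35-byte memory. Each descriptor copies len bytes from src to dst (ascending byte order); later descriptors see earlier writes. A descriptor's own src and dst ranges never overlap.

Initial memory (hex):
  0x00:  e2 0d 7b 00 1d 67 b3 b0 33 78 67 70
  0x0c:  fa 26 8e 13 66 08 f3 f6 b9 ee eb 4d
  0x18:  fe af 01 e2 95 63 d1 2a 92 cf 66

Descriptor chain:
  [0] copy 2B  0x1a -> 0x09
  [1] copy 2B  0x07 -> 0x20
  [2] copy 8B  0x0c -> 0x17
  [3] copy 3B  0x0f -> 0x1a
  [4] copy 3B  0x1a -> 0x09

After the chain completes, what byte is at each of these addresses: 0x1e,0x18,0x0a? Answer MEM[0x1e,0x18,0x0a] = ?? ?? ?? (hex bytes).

MEM[0x1e,0x18,0x0a] = f6 26 66

#0 dst[0x09+2] := {0x01,0xe2}
#1 dst[0x20+2] := {0xb0,0x33}
#2 dst[0x17+8] := {0xfa,0x26,0x8e,0x13,0x66,0x08,0xf3,0xf6}
#3 dst[0x1a+3] := {0x13,0x66,0x08}
#4 dst[0x09+3] := {0x13,0x66,0x08}
query mem[0x1e]=0xf6, mem[0x18]=0x26, mem[0x0a]=0x66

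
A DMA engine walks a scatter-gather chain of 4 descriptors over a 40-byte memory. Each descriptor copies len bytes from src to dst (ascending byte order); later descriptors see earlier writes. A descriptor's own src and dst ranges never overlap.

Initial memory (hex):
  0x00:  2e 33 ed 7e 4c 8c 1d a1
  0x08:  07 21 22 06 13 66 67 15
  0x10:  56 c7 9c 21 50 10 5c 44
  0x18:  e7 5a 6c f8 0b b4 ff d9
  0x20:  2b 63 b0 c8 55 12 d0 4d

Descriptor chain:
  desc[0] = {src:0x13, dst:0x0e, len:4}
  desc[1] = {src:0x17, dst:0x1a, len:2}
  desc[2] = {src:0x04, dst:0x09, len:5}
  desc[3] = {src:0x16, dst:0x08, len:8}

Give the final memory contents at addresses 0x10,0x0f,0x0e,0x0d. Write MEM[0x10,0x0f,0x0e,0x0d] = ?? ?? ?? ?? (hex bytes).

MEM[0x10,0x0f,0x0e,0x0d] = 10 b4 0b e7

  after D0: wrote 4B at 0x0e = 2150105c
  after D1: wrote 2B at 0x1a = 44e7
  after D2: wrote 5B at 0x09 = 4c8c1da107
  after D3: wrote 8B at 0x08 = 5c44e75a44e70bb4
query mem[0x10]=0x10, mem[0x0f]=0xb4, mem[0x0e]=0x0b, mem[0x0d]=0xe7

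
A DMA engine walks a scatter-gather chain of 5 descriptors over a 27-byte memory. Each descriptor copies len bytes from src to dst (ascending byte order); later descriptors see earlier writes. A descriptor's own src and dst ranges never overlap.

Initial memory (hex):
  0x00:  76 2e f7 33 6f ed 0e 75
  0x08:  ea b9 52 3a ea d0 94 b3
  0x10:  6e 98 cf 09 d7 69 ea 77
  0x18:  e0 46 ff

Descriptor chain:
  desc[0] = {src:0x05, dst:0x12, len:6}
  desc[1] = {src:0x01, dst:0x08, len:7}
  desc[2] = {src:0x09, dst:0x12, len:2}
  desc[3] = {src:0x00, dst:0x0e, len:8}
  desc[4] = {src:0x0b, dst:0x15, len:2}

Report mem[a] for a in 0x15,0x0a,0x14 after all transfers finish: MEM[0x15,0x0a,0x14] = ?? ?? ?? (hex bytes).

MEM[0x15,0x0a,0x14] = 6f 33 0e

[0] 0x05->0x12 len=6 : ed 0e 75 ea b9 52
[1] 0x01->0x08 len=7 : 2e f7 33 6f ed 0e 75
[2] 0x09->0x12 len=2 : f7 33
[3] 0x00->0x0e len=8 : 76 2e f7 33 6f ed 0e 75
[4] 0x0b->0x15 len=2 : 6f ed
query mem[0x15]=0x6f, mem[0x0a]=0x33, mem[0x14]=0x0e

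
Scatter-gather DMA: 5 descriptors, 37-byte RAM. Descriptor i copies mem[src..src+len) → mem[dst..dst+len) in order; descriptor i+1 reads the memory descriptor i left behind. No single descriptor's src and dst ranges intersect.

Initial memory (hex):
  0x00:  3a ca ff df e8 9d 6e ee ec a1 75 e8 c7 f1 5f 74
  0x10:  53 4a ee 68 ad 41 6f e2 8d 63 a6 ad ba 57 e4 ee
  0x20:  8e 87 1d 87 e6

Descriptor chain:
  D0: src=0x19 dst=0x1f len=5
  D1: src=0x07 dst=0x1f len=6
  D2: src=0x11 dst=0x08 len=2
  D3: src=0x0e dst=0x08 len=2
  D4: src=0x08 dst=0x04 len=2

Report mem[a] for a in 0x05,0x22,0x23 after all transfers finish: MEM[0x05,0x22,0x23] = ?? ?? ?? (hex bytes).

MEM[0x05,0x22,0x23] = 74 75 e8

[0] 0x19->0x1f len=5 : 63 a6 ad ba 57
[1] 0x07->0x1f len=6 : ee ec a1 75 e8 c7
[2] 0x11->0x08 len=2 : 4a ee
[3] 0x0e->0x08 len=2 : 5f 74
[4] 0x08->0x04 len=2 : 5f 74
query mem[0x05]=0x74, mem[0x22]=0x75, mem[0x23]=0xe8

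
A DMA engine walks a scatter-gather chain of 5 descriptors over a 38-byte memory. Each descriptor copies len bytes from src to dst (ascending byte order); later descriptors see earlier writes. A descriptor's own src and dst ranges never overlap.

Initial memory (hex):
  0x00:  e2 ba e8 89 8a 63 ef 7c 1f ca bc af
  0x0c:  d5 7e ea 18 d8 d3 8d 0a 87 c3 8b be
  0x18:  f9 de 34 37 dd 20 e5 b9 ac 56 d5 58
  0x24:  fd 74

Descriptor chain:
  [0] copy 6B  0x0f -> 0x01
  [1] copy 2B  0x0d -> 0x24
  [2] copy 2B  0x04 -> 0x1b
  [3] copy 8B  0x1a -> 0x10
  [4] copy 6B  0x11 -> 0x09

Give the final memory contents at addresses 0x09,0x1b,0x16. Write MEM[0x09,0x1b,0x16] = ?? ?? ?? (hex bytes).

MEM[0x09,0x1b,0x16] = 8d 8d ac

D0: mem[0x01..0x06] <- [18 d8 d3 8d 0a 87]
D1: mem[0x24..0x25] <- [7e ea]
D2: mem[0x1b..0x1c] <- [8d 0a]
D3: mem[0x10..0x17] <- [34 8d 0a 20 e5 b9 ac 56]
D4: mem[0x09..0x0e] <- [8d 0a 20 e5 b9 ac]
query mem[0x09]=0x8d, mem[0x1b]=0x8d, mem[0x16]=0xac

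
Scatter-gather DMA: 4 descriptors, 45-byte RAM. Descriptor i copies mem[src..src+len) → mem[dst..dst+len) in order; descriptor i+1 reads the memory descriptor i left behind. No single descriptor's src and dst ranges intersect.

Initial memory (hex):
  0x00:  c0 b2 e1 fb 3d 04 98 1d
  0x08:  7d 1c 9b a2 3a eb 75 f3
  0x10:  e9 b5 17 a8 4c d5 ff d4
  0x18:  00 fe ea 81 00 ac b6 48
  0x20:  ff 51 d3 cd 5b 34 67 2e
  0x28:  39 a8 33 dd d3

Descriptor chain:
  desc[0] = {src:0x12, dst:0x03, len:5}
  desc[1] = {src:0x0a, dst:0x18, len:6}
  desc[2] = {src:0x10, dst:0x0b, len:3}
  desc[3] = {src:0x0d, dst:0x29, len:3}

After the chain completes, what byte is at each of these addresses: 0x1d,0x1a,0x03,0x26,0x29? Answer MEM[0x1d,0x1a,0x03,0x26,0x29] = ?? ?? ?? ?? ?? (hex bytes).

MEM[0x1d,0x1a,0x03,0x26,0x29] = f3 3a 17 67 17

  after D0: wrote 5B at 0x03 = 17a84cd5ff
  after D1: wrote 6B at 0x18 = 9ba23aeb75f3
  after D2: wrote 3B at 0x0b = e9b517
  after D3: wrote 3B at 0x29 = 1775f3
query mem[0x1d]=0xf3, mem[0x1a]=0x3a, mem[0x03]=0x17, mem[0x26]=0x67, mem[0x29]=0x17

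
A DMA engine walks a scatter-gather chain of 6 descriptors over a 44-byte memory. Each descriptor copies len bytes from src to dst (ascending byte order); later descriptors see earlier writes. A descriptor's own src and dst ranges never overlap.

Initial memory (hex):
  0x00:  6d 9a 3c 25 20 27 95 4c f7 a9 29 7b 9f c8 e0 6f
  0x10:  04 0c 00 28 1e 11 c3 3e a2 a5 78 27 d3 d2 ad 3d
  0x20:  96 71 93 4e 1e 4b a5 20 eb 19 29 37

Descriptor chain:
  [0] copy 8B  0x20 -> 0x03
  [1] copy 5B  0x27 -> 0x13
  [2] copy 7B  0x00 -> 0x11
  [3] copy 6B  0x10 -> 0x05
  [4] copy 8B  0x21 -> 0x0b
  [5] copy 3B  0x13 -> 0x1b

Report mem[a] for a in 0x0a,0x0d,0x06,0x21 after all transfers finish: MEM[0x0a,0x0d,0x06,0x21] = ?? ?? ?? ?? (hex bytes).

MEM[0x0a,0x0d,0x06,0x21] = 71 4e 6d 71

D0: mem[0x03..0x0a] <- [96 71 93 4e 1e 4b a5 20]
D1: mem[0x13..0x17] <- [20 eb 19 29 37]
D2: mem[0x11..0x17] <- [6d 9a 3c 96 71 93 4e]
D3: mem[0x05..0x0a] <- [04 6d 9a 3c 96 71]
D4: mem[0x0b..0x12] <- [71 93 4e 1e 4b a5 20 eb]
D5: mem[0x1b..0x1d] <- [3c 96 71]
query mem[0x0a]=0x71, mem[0x0d]=0x4e, mem[0x06]=0x6d, mem[0x21]=0x71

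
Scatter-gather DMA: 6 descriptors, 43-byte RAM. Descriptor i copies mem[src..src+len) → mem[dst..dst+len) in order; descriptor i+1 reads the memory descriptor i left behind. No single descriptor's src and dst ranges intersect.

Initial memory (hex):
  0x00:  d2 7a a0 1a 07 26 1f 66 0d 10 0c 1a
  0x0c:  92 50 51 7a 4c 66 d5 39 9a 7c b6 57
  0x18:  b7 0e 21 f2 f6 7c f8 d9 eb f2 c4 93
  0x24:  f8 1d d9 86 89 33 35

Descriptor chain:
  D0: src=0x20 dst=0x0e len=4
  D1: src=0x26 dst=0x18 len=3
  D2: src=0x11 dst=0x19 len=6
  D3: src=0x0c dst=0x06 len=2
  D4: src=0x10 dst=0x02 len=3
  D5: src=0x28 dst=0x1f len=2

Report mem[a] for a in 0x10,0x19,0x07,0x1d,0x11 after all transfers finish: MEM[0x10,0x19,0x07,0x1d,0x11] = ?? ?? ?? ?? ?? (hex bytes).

#0 dst[0x0e+4] := {0xeb,0xf2,0xc4,0x93}
#1 dst[0x18+3] := {0xd9,0x86,0x89}
#2 dst[0x19+6] := {0x93,0xd5,0x39,0x9a,0x7c,0xb6}
#3 dst[0x06+2] := {0x92,0x50}
#4 dst[0x02+3] := {0xc4,0x93,0xd5}
#5 dst[0x1f+2] := {0x89,0x33}
query mem[0x10]=0xc4, mem[0x19]=0x93, mem[0x07]=0x50, mem[0x1d]=0x7c, mem[0x11]=0x93

MEM[0x10,0x19,0x07,0x1d,0x11] = c4 93 50 7c 93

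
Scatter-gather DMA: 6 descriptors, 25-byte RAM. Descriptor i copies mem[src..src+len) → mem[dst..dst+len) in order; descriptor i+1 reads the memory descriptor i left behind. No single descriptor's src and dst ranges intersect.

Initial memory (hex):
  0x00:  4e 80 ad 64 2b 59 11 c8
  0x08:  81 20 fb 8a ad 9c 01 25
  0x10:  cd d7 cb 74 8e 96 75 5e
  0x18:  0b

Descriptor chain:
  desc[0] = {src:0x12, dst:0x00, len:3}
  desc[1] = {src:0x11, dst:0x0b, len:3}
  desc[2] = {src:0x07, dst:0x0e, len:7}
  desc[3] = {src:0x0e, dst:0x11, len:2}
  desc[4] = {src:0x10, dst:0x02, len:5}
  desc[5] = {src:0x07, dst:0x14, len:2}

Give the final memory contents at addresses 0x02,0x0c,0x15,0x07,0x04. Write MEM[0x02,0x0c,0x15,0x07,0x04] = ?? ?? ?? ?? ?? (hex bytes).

D0: mem[0x00..0x02] <- [cb 74 8e]
D1: mem[0x0b..0x0d] <- [d7 cb 74]
D2: mem[0x0e..0x14] <- [c8 81 20 fb d7 cb 74]
D3: mem[0x11..0x12] <- [c8 81]
D4: mem[0x02..0x06] <- [20 c8 81 cb 74]
D5: mem[0x14..0x15] <- [c8 81]
query mem[0x02]=0x20, mem[0x0c]=0xcb, mem[0x15]=0x81, mem[0x07]=0xc8, mem[0x04]=0x81

MEM[0x02,0x0c,0x15,0x07,0x04] = 20 cb 81 c8 81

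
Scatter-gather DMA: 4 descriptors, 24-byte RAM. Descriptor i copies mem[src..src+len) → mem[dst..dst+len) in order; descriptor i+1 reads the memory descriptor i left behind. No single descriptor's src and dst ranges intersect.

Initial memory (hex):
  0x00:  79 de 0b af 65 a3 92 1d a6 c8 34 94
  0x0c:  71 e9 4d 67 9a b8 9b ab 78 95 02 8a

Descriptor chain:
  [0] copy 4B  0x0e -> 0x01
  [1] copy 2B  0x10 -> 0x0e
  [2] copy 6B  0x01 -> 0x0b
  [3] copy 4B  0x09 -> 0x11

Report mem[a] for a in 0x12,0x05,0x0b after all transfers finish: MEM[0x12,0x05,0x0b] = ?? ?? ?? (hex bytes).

MEM[0x12,0x05,0x0b] = 34 a3 4d

[0] 0x0e->0x01 len=4 : 4d 67 9a b8
[1] 0x10->0x0e len=2 : 9a b8
[2] 0x01->0x0b len=6 : 4d 67 9a b8 a3 92
[3] 0x09->0x11 len=4 : c8 34 4d 67
query mem[0x12]=0x34, mem[0x05]=0xa3, mem[0x0b]=0x4d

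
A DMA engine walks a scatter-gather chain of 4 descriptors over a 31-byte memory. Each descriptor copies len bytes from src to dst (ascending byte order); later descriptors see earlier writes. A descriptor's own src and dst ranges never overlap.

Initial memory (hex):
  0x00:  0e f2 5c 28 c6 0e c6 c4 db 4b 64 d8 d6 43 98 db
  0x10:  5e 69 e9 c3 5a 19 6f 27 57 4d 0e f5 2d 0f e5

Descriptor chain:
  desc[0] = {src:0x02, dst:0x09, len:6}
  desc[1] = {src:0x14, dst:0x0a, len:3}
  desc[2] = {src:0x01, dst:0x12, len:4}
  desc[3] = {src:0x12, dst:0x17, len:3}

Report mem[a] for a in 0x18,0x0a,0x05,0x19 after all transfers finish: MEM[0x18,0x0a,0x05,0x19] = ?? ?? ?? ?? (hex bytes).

MEM[0x18,0x0a,0x05,0x19] = 5c 5a 0e 28

D0: mem[0x09..0x0e] <- [5c 28 c6 0e c6 c4]
D1: mem[0x0a..0x0c] <- [5a 19 6f]
D2: mem[0x12..0x15] <- [f2 5c 28 c6]
D3: mem[0x17..0x19] <- [f2 5c 28]
query mem[0x18]=0x5c, mem[0x0a]=0x5a, mem[0x05]=0x0e, mem[0x19]=0x28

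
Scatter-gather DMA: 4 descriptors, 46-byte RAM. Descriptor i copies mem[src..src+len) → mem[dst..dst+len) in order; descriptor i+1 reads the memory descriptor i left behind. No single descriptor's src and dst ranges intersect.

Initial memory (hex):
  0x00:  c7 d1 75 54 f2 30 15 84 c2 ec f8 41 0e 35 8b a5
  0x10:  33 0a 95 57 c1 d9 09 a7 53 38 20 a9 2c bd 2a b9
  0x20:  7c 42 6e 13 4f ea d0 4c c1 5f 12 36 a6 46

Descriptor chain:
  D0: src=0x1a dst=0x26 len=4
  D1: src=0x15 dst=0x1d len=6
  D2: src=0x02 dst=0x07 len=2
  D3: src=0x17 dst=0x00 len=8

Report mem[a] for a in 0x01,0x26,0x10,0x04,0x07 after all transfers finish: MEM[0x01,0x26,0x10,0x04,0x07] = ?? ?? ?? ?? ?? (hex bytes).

D0: mem[0x26..0x29] <- [20 a9 2c bd]
D1: mem[0x1d..0x22] <- [d9 09 a7 53 38 20]
D2: mem[0x07..0x08] <- [75 54]
D3: mem[0x00..0x07] <- [a7 53 38 20 a9 2c d9 09]
query mem[0x01]=0x53, mem[0x26]=0x20, mem[0x10]=0x33, mem[0x04]=0xa9, mem[0x07]=0x09

MEM[0x01,0x26,0x10,0x04,0x07] = 53 20 33 a9 09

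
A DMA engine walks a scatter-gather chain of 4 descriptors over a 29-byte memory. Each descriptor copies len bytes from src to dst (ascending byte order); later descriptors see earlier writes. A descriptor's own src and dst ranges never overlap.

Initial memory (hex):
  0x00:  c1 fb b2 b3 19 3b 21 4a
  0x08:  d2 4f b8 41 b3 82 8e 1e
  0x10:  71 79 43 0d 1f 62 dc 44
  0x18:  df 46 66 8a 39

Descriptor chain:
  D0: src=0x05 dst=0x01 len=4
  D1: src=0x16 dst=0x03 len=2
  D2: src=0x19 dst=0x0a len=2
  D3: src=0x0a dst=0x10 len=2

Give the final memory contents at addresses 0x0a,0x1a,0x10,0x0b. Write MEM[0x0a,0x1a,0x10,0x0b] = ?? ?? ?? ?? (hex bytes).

  after D0: wrote 4B at 0x01 = 3b214ad2
  after D1: wrote 2B at 0x03 = dc44
  after D2: wrote 2B at 0x0a = 4666
  after D3: wrote 2B at 0x10 = 4666
query mem[0x0a]=0x46, mem[0x1a]=0x66, mem[0x10]=0x46, mem[0x0b]=0x66

MEM[0x0a,0x1a,0x10,0x0b] = 46 66 46 66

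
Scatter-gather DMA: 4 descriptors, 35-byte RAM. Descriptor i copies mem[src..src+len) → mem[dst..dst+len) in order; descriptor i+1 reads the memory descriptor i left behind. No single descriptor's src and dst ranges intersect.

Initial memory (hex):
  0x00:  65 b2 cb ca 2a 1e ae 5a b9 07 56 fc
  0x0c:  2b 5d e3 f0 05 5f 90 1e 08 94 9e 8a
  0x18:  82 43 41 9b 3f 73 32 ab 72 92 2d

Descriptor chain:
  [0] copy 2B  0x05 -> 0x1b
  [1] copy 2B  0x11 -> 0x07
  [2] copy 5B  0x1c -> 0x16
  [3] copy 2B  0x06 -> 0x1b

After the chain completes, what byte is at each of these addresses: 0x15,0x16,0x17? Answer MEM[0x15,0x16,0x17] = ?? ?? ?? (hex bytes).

D0: mem[0x1b..0x1c] <- [1e ae]
D1: mem[0x07..0x08] <- [5f 90]
D2: mem[0x16..0x1a] <- [ae 73 32 ab 72]
D3: mem[0x1b..0x1c] <- [ae 5f]
query mem[0x15]=0x94, mem[0x16]=0xae, mem[0x17]=0x73

MEM[0x15,0x16,0x17] = 94 ae 73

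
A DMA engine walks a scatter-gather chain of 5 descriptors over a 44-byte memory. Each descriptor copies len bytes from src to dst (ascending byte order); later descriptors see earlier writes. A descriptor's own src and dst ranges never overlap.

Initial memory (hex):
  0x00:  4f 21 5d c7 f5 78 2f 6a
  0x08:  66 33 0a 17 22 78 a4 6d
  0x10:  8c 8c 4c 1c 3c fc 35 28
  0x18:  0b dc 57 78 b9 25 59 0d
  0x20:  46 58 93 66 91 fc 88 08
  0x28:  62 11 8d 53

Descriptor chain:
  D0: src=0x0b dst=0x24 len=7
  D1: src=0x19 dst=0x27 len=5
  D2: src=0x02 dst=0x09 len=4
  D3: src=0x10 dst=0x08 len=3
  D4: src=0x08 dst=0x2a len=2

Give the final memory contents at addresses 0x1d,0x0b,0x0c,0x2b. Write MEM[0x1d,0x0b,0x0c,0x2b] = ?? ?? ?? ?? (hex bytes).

MEM[0x1d,0x0b,0x0c,0x2b] = 25 f5 78 8c

#0 dst[0x24+7] := {0x17,0x22,0x78,0xa4,0x6d,0x8c,0x8c}
#1 dst[0x27+5] := {0xdc,0x57,0x78,0xb9,0x25}
#2 dst[0x09+4] := {0x5d,0xc7,0xf5,0x78}
#3 dst[0x08+3] := {0x8c,0x8c,0x4c}
#4 dst[0x2a+2] := {0x8c,0x8c}
query mem[0x1d]=0x25, mem[0x0b]=0xf5, mem[0x0c]=0x78, mem[0x2b]=0x8c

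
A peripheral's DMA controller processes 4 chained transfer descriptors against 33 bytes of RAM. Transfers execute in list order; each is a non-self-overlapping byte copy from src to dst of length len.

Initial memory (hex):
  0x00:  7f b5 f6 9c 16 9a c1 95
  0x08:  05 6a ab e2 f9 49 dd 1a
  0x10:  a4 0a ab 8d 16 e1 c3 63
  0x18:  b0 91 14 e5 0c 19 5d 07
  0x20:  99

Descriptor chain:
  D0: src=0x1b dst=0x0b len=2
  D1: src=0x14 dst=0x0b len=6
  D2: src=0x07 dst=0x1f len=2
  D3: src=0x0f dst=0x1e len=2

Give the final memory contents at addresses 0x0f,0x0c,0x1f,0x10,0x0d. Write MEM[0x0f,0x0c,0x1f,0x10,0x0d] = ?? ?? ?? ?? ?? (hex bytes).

D0: mem[0x0b..0x0c] <- [e5 0c]
D1: mem[0x0b..0x10] <- [16 e1 c3 63 b0 91]
D2: mem[0x1f..0x20] <- [95 05]
D3: mem[0x1e..0x1f] <- [b0 91]
query mem[0x0f]=0xb0, mem[0x0c]=0xe1, mem[0x1f]=0x91, mem[0x10]=0x91, mem[0x0d]=0xc3

MEM[0x0f,0x0c,0x1f,0x10,0x0d] = b0 e1 91 91 c3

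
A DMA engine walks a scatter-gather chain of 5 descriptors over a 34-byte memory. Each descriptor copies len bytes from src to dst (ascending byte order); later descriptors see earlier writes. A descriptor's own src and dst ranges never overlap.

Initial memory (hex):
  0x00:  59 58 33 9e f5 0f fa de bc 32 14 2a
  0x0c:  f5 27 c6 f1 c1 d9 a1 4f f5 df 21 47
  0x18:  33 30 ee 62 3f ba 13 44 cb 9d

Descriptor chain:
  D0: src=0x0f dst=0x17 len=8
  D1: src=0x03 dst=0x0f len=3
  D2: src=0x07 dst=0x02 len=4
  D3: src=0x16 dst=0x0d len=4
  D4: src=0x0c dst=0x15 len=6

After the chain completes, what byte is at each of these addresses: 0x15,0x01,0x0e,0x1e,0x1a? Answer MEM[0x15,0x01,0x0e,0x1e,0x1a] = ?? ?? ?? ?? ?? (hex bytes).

MEM[0x15,0x01,0x0e,0x1e,0x1a] = f5 58 f1 21 0f

  after D0: wrote 8B at 0x17 = f1c1d9a14ff5df21
  after D1: wrote 3B at 0x0f = 9ef50f
  after D2: wrote 4B at 0x02 = debc3214
  after D3: wrote 4B at 0x0d = 21f1c1d9
  after D4: wrote 6B at 0x15 = f521f1c1d90f
query mem[0x15]=0xf5, mem[0x01]=0x58, mem[0x0e]=0xf1, mem[0x1e]=0x21, mem[0x1a]=0x0f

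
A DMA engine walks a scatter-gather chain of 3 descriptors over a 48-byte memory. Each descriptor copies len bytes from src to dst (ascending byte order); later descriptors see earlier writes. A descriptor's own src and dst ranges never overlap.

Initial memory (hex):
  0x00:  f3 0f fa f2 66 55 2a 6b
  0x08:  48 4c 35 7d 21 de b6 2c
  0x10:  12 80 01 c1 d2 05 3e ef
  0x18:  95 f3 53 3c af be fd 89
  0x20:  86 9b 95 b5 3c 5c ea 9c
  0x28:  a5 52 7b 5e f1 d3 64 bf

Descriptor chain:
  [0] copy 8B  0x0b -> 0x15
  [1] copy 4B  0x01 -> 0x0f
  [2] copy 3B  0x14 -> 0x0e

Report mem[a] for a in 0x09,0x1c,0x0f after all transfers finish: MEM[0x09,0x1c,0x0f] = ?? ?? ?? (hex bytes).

MEM[0x09,0x1c,0x0f] = 4c 01 7d

  after D0: wrote 8B at 0x15 = 7d21deb62c128001
  after D1: wrote 4B at 0x0f = 0ffaf266
  after D2: wrote 3B at 0x0e = d27d21
query mem[0x09]=0x4c, mem[0x1c]=0x01, mem[0x0f]=0x7d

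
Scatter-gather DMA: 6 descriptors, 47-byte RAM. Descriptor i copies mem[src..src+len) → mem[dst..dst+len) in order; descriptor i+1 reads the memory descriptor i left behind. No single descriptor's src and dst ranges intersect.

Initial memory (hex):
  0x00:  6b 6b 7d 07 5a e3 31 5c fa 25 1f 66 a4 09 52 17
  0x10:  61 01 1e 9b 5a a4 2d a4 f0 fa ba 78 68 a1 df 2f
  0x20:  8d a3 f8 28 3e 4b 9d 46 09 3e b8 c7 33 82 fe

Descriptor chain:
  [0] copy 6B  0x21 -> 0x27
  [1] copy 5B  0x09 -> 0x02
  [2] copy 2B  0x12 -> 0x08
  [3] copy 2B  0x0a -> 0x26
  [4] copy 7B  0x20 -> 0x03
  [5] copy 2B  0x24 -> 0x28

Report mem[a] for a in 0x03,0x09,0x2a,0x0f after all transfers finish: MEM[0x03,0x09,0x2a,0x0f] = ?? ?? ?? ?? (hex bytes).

MEM[0x03,0x09,0x2a,0x0f] = 8d 1f 3e 17

  after D0: wrote 6B at 0x27 = a3f8283e4b9d
  after D1: wrote 5B at 0x02 = 251f66a409
  after D2: wrote 2B at 0x08 = 1e9b
  after D3: wrote 2B at 0x26 = 1f66
  after D4: wrote 7B at 0x03 = 8da3f8283e4b1f
  after D5: wrote 2B at 0x28 = 3e4b
query mem[0x03]=0x8d, mem[0x09]=0x1f, mem[0x2a]=0x3e, mem[0x0f]=0x17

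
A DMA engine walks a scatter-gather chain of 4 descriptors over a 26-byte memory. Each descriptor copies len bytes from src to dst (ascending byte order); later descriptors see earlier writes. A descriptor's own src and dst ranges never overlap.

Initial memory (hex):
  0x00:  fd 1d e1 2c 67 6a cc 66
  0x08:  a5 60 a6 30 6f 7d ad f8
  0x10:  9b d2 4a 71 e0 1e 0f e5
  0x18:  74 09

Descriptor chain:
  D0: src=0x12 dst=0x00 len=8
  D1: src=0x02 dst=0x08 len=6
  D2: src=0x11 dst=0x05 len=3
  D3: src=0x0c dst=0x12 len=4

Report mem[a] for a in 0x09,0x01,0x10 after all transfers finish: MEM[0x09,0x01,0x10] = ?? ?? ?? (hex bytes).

[0] 0x12->0x00 len=8 : 4a 71 e0 1e 0f e5 74 09
[1] 0x02->0x08 len=6 : e0 1e 0f e5 74 09
[2] 0x11->0x05 len=3 : d2 4a 71
[3] 0x0c->0x12 len=4 : 74 09 ad f8
query mem[0x09]=0x1e, mem[0x01]=0x71, mem[0x10]=0x9b

MEM[0x09,0x01,0x10] = 1e 71 9b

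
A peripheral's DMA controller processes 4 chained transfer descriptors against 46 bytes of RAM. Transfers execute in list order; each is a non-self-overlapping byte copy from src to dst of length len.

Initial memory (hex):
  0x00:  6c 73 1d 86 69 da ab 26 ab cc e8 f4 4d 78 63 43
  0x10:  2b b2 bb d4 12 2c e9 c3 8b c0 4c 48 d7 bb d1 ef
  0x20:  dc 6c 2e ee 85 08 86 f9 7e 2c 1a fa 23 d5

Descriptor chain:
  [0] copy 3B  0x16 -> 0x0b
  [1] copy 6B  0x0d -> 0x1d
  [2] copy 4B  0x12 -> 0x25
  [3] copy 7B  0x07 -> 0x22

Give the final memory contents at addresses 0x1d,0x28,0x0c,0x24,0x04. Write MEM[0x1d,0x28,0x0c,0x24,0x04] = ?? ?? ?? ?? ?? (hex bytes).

  after D0: wrote 3B at 0x0b = e9c38b
  after D1: wrote 6B at 0x1d = 8b63432bb2bb
  after D2: wrote 4B at 0x25 = bbd4122c
  after D3: wrote 7B at 0x22 = 26abcce8e9c38b
query mem[0x1d]=0x8b, mem[0x28]=0x8b, mem[0x0c]=0xc3, mem[0x24]=0xcc, mem[0x04]=0x69

MEM[0x1d,0x28,0x0c,0x24,0x04] = 8b 8b c3 cc 69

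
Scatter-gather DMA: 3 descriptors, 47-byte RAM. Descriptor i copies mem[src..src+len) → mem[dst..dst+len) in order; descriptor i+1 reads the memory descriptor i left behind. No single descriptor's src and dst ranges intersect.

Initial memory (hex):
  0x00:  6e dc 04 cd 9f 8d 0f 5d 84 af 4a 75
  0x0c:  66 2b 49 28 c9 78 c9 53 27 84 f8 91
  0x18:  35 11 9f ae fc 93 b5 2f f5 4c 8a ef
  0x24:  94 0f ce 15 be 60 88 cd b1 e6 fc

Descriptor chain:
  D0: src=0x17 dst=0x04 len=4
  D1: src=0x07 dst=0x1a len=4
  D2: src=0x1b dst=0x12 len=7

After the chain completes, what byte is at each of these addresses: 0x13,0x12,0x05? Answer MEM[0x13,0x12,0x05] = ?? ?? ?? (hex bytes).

[0] 0x17->0x04 len=4 : 91 35 11 9f
[1] 0x07->0x1a len=4 : 9f 84 af 4a
[2] 0x1b->0x12 len=7 : 84 af 4a b5 2f f5 4c
query mem[0x13]=0xaf, mem[0x12]=0x84, mem[0x05]=0x35

MEM[0x13,0x12,0x05] = af 84 35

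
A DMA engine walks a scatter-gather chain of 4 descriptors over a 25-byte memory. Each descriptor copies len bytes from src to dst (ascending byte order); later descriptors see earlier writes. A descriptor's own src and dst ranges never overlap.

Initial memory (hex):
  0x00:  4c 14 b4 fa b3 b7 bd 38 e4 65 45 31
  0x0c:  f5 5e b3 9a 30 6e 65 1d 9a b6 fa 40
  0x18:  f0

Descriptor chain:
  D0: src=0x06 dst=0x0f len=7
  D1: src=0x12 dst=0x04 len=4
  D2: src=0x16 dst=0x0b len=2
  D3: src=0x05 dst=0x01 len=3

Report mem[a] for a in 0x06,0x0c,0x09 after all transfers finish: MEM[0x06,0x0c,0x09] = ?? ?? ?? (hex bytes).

#0 dst[0x0f+7] := {0xbd,0x38,0xe4,0x65,0x45,0x31,0xf5}
#1 dst[0x04+4] := {0x65,0x45,0x31,0xf5}
#2 dst[0x0b+2] := {0xfa,0x40}
#3 dst[0x01+3] := {0x45,0x31,0xf5}
query mem[0x06]=0x31, mem[0x0c]=0x40, mem[0x09]=0x65

MEM[0x06,0x0c,0x09] = 31 40 65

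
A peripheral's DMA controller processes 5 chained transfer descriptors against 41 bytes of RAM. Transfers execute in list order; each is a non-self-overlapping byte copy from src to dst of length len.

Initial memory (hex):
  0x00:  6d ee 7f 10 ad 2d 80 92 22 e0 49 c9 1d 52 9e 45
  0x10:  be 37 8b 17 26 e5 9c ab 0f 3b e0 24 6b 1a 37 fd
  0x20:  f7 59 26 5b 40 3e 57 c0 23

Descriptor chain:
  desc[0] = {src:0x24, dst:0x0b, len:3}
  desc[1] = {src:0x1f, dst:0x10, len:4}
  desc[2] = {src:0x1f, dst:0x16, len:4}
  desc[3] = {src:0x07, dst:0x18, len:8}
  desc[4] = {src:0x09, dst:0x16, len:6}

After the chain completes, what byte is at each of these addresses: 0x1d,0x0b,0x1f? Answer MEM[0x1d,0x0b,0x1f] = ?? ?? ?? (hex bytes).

MEM[0x1d,0x0b,0x1f] = 3e 40 9e

  after D0: wrote 3B at 0x0b = 403e57
  after D1: wrote 4B at 0x10 = fdf75926
  after D2: wrote 4B at 0x16 = fdf75926
  after D3: wrote 8B at 0x18 = 9222e049403e579e
  after D4: wrote 6B at 0x16 = e049403e579e
query mem[0x1d]=0x3e, mem[0x0b]=0x40, mem[0x1f]=0x9e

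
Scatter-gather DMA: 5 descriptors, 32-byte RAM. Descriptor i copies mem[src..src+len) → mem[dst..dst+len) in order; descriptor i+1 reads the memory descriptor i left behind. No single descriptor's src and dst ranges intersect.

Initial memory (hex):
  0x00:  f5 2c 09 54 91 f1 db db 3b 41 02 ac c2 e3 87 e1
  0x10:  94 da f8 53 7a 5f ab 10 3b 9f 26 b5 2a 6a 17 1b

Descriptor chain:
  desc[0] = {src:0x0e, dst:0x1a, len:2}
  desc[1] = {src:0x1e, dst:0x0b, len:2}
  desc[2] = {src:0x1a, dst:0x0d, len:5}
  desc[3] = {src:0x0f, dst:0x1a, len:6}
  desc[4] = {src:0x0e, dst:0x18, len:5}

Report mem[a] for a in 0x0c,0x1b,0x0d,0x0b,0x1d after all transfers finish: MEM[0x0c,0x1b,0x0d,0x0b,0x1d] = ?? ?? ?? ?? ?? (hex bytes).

MEM[0x0c,0x1b,0x0d,0x0b,0x1d] = 1b 17 87 17 f8

  after D0: wrote 2B at 0x1a = 87e1
  after D1: wrote 2B at 0x0b = 171b
  after D2: wrote 5B at 0x0d = 87e12a6a17
  after D3: wrote 6B at 0x1a = 2a6a17f8537a
  after D4: wrote 5B at 0x18 = e12a6a17f8
query mem[0x0c]=0x1b, mem[0x1b]=0x17, mem[0x0d]=0x87, mem[0x0b]=0x17, mem[0x1d]=0xf8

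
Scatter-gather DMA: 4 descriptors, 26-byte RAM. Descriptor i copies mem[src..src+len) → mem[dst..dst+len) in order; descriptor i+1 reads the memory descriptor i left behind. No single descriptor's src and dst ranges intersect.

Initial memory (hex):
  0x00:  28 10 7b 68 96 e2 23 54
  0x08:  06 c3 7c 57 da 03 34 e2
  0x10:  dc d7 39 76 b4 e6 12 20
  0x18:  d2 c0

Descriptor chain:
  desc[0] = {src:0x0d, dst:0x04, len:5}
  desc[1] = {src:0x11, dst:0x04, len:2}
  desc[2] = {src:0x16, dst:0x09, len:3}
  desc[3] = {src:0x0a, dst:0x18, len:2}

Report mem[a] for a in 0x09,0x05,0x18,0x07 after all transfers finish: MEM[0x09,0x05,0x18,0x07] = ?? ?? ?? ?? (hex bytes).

MEM[0x09,0x05,0x18,0x07] = 12 39 20 dc

#0 dst[0x04+5] := {0x03,0x34,0xe2,0xdc,0xd7}
#1 dst[0x04+2] := {0xd7,0x39}
#2 dst[0x09+3] := {0x12,0x20,0xd2}
#3 dst[0x18+2] := {0x20,0xd2}
query mem[0x09]=0x12, mem[0x05]=0x39, mem[0x18]=0x20, mem[0x07]=0xdc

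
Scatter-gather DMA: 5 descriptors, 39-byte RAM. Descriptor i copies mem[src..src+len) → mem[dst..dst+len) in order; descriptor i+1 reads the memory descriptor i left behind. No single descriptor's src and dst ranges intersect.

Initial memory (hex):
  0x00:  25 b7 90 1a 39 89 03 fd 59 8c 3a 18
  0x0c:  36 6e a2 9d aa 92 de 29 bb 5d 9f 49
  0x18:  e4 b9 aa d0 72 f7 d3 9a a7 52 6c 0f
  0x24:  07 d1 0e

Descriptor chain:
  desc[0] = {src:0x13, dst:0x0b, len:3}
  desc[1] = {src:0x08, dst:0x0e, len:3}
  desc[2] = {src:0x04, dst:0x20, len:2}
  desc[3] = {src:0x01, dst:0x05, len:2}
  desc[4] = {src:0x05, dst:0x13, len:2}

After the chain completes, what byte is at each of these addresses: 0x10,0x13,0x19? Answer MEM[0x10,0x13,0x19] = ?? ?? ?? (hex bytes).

MEM[0x10,0x13,0x19] = 3a b7 b9

#0 dst[0x0b+3] := {0x29,0xbb,0x5d}
#1 dst[0x0e+3] := {0x59,0x8c,0x3a}
#2 dst[0x20+2] := {0x39,0x89}
#3 dst[0x05+2] := {0xb7,0x90}
#4 dst[0x13+2] := {0xb7,0x90}
query mem[0x10]=0x3a, mem[0x13]=0xb7, mem[0x19]=0xb9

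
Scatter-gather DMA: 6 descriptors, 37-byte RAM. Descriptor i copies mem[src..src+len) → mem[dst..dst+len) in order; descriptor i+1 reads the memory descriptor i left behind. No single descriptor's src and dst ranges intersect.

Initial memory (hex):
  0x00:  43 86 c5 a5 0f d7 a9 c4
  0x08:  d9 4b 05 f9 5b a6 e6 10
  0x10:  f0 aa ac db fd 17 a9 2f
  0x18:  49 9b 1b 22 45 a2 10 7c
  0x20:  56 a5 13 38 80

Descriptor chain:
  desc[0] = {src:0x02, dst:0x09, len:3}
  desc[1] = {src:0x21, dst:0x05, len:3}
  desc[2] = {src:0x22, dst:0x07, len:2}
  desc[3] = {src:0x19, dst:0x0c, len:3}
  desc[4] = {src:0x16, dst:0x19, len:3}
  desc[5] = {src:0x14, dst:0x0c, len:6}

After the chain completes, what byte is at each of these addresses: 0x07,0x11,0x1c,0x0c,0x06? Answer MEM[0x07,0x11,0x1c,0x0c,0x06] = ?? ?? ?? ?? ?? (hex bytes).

  after D0: wrote 3B at 0x09 = c5a50f
  after D1: wrote 3B at 0x05 = a51338
  after D2: wrote 2B at 0x07 = 1338
  after D3: wrote 3B at 0x0c = 9b1b22
  after D4: wrote 3B at 0x19 = a92f49
  after D5: wrote 6B at 0x0c = fd17a92f49a9
query mem[0x07]=0x13, mem[0x11]=0xa9, mem[0x1c]=0x45, mem[0x0c]=0xfd, mem[0x06]=0x13

MEM[0x07,0x11,0x1c,0x0c,0x06] = 13 a9 45 fd 13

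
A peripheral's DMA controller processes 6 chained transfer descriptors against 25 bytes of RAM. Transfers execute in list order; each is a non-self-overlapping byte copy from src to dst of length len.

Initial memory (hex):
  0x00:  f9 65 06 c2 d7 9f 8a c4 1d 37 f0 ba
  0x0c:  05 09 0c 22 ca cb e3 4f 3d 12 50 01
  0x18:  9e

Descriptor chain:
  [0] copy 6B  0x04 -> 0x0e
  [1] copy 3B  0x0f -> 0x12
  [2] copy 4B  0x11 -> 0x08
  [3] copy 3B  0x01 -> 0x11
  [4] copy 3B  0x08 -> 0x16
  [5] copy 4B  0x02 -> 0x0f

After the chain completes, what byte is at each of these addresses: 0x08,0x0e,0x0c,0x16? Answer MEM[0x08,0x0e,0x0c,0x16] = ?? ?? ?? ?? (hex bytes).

MEM[0x08,0x0e,0x0c,0x16] = c4 d7 05 c4

  after D0: wrote 6B at 0x0e = d79f8ac41d37
  after D1: wrote 3B at 0x12 = 9f8ac4
  after D2: wrote 4B at 0x08 = c49f8ac4
  after D3: wrote 3B at 0x11 = 6506c2
  after D4: wrote 3B at 0x16 = c49f8a
  after D5: wrote 4B at 0x0f = 06c2d79f
query mem[0x08]=0xc4, mem[0x0e]=0xd7, mem[0x0c]=0x05, mem[0x16]=0xc4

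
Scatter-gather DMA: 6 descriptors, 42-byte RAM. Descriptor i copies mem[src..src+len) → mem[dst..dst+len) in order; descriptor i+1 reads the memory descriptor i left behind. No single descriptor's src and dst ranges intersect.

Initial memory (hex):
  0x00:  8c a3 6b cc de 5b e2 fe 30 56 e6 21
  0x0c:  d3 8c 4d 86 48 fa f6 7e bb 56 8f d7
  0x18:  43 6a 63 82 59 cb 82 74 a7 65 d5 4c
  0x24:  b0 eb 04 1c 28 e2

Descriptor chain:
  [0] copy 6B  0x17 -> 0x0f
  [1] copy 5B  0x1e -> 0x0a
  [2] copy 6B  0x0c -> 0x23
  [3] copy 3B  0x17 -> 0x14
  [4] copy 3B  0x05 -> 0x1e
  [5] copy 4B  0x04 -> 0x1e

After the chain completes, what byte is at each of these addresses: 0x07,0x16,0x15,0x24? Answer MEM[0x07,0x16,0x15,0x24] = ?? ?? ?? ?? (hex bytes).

MEM[0x07,0x16,0x15,0x24] = fe 6a 43 65

[0] 0x17->0x0f len=6 : d7 43 6a 63 82 59
[1] 0x1e->0x0a len=5 : 82 74 a7 65 d5
[2] 0x0c->0x23 len=6 : a7 65 d5 d7 43 6a
[3] 0x17->0x14 len=3 : d7 43 6a
[4] 0x05->0x1e len=3 : 5b e2 fe
[5] 0x04->0x1e len=4 : de 5b e2 fe
query mem[0x07]=0xfe, mem[0x16]=0x6a, mem[0x15]=0x43, mem[0x24]=0x65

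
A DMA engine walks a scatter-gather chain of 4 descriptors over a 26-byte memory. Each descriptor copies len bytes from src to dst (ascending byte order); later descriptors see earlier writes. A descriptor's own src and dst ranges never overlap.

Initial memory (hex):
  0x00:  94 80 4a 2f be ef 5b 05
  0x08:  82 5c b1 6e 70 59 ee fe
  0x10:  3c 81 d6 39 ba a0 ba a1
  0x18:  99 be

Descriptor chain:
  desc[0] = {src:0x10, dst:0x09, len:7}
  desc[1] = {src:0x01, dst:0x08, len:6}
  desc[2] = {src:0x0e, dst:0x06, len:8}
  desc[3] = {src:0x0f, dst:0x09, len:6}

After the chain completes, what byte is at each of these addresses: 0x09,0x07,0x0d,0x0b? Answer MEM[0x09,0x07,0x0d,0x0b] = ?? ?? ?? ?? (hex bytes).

MEM[0x09,0x07,0x0d,0x0b] = ba ba 39 81

  after D0: wrote 7B at 0x09 = 3c81d639baa0ba
  after D1: wrote 6B at 0x08 = 804a2fbeef5b
  after D2: wrote 8B at 0x06 = a0ba3c81d639baa0
  after D3: wrote 6B at 0x09 = ba3c81d639ba
query mem[0x09]=0xba, mem[0x07]=0xba, mem[0x0d]=0x39, mem[0x0b]=0x81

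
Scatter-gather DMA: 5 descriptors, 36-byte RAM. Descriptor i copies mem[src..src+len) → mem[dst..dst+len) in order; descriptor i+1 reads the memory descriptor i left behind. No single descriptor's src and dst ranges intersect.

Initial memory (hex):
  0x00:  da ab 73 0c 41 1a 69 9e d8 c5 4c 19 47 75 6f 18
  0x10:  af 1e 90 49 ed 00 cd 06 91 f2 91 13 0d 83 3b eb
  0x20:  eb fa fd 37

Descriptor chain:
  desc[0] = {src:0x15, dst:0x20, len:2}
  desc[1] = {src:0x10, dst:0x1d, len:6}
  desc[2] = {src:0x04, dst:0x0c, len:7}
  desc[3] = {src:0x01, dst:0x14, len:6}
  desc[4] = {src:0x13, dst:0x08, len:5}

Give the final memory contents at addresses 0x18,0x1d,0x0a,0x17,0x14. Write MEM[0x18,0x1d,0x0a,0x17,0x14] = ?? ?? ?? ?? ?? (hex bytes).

MEM[0x18,0x1d,0x0a,0x17,0x14] = 1a af 73 41 ab

  after D0: wrote 2B at 0x20 = 00cd
  after D1: wrote 6B at 0x1d = af1e9049ed00
  after D2: wrote 7B at 0x0c = 411a699ed8c54c
  after D3: wrote 6B at 0x14 = ab730c411a69
  after D4: wrote 5B at 0x08 = 49ab730c41
query mem[0x18]=0x1a, mem[0x1d]=0xaf, mem[0x0a]=0x73, mem[0x17]=0x41, mem[0x14]=0xab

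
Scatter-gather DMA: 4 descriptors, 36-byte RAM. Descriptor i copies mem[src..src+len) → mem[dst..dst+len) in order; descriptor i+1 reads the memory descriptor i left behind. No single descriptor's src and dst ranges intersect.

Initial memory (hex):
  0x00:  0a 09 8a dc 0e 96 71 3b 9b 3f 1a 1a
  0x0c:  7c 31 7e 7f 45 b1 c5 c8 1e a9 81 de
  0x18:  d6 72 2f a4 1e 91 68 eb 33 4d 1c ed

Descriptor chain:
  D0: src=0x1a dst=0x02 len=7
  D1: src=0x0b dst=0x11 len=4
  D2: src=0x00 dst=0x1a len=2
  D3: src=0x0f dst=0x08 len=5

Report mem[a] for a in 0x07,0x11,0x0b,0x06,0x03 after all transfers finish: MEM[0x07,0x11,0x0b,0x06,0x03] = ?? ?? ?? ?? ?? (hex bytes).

[0] 0x1a->0x02 len=7 : 2f a4 1e 91 68 eb 33
[1] 0x0b->0x11 len=4 : 1a 7c 31 7e
[2] 0x00->0x1a len=2 : 0a 09
[3] 0x0f->0x08 len=5 : 7f 45 1a 7c 31
query mem[0x07]=0xeb, mem[0x11]=0x1a, mem[0x0b]=0x7c, mem[0x06]=0x68, mem[0x03]=0xa4

MEM[0x07,0x11,0x0b,0x06,0x03] = eb 1a 7c 68 a4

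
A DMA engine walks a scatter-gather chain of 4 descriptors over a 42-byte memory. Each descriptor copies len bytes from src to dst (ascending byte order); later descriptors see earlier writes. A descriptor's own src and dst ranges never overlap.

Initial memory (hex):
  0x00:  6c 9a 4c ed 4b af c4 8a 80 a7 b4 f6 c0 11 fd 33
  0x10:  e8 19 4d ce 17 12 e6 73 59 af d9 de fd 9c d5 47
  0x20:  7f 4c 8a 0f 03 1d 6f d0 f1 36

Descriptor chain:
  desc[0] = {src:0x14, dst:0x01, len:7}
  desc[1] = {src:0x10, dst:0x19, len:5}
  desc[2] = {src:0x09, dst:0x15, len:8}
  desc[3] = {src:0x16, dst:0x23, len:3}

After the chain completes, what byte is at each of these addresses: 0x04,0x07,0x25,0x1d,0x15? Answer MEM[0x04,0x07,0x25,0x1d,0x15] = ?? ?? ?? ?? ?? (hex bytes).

  after D0: wrote 7B at 0x01 = 1712e67359afd9
  after D1: wrote 5B at 0x19 = e8194dce17
  after D2: wrote 8B at 0x15 = a7b4f6c011fd33e8
  after D3: wrote 3B at 0x23 = b4f6c0
query mem[0x04]=0x73, mem[0x07]=0xd9, mem[0x25]=0xc0, mem[0x1d]=0x17, mem[0x15]=0xa7

MEM[0x04,0x07,0x25,0x1d,0x15] = 73 d9 c0 17 a7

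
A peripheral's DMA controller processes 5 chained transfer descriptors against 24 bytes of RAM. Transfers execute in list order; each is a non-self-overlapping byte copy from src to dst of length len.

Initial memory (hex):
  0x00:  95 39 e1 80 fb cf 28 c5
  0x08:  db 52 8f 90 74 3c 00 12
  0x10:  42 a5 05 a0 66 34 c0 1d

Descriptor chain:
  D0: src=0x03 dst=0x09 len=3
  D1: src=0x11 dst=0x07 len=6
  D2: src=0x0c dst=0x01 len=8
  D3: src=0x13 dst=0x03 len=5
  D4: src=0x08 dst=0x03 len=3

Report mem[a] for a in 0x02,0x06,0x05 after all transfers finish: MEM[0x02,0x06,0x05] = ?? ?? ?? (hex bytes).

MEM[0x02,0x06,0x05] = 3c c0 66

D0: mem[0x09..0x0b] <- [80 fb cf]
D1: mem[0x07..0x0c] <- [a5 05 a0 66 34 c0]
D2: mem[0x01..0x08] <- [c0 3c 00 12 42 a5 05 a0]
D3: mem[0x03..0x07] <- [a0 66 34 c0 1d]
D4: mem[0x03..0x05] <- [a0 a0 66]
query mem[0x02]=0x3c, mem[0x06]=0xc0, mem[0x05]=0x66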